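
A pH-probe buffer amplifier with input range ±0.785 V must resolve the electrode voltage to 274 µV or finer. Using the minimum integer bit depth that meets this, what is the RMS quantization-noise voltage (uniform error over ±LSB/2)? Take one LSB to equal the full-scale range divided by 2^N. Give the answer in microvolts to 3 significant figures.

55.3 µV

The full-scale span is 0.785 − (-0.785) = 1.57 V.
Need 2^N ≥ 1.57 V / 274 µV = 5730 → N_min = 13.
One LSB is 1.57 V / 8192 = 191.65 µV.
V_rms = LSB/√12 = 55.3 µV.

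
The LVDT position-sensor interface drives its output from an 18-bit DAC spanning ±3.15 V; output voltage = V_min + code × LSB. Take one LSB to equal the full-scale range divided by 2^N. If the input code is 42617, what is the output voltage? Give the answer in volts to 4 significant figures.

-2.126 V

Full-scale range = 3.15 V − (-3.15 V) = 6.3 V. LSB = 6.3 V / 2^18.
Output = V_min + (42617/262144) × range = -3.15 + 0.162571 × 6.3 V
      = -3.15 V + 1.02420 V = -2.12580 V.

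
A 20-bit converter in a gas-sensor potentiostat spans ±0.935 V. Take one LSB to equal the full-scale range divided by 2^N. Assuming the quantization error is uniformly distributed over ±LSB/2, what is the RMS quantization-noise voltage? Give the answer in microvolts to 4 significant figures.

Span: 0.935 V − (-0.935 V) = 1.87 V.
LSB = 1.87 V / 2^20 = 1.78337 µV.
σ_q = LSB/√12 = 1.78337 µV/3.4641 = 0.5148 µV.

0.5148 µV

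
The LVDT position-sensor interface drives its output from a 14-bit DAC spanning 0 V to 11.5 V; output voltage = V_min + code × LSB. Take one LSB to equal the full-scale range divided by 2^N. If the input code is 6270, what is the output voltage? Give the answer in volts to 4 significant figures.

4.401 V

V_FS = 11.5 V. LSB = 11.5 V / 2^14.
V_out = V_min + code × LSB = 0 V + 6270 × 11.5 V / 16384
      = 0 V + 4.40094 V = 4.40094 V.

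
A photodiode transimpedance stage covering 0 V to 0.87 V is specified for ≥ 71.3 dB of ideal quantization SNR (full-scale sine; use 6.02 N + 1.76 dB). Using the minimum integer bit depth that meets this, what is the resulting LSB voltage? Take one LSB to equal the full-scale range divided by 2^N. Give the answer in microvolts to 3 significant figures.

212 µV

Range is 0.87 V.
N ≥ (71.3 − 1.76)/6.02 = 11.551 → N_min = 12.
LSB = 0.87 V ÷ 2^12 = 0.87/4096 V = 212 µV.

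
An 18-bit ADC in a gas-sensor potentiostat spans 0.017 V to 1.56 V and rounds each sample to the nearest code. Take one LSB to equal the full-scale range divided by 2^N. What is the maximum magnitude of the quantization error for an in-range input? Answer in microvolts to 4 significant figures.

2.943 µV

The full-scale span is 1.56 − (0.017) = 1.543 V.
Step size = 1.543/262144 V = 5.88608 µV.
A rounding quantizer has |error| ≤ LSB/2 = 2.943 µV.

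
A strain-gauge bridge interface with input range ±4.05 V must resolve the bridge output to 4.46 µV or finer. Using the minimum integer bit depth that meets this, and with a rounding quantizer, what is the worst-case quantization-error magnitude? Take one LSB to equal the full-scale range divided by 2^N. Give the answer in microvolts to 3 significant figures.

1.93 µV

Full-scale range = 4.05 V − (-4.05 V) = 8.1 V.
Required number of levels: 8.1/4.46 µV = 1.8161e6; smallest N with 2^N ≥ that is 21.
LSB = 8.1 V ÷ 2^21 = 8.1/2097152 V = 3.8624 µV.
Max error for round-to-nearest is LSB/2 = 1.93 µV.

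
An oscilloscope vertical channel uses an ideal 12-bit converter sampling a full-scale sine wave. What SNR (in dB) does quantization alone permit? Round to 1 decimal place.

6.02(12) + 1.76 = 72.24 + 1.76 = 74.00 dB.

74.0 dB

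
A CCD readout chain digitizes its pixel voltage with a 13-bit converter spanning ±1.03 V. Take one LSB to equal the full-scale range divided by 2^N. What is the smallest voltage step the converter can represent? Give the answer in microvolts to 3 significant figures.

251 µV

Span: 1.03 V − (-1.03 V) = 2.06 V.
There are 2^13 = 8192 steps.
One LSB is 2.06 V / 8192 = 251 µV.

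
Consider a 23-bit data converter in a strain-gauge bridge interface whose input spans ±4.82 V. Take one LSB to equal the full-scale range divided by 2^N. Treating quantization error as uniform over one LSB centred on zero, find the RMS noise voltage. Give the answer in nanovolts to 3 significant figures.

332 nV

Range = 4.82 − (-4.82) = 9.64 V.
Step size = 9.64/8388608 V = 1.1492 µV.
σ_q = LSB/√12 = 1.1492 µV/3.4641 = 332 nV.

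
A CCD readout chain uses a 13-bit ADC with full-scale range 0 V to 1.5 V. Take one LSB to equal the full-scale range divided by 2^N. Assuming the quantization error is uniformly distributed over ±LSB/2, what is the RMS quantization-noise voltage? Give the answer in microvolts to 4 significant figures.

Full-scale range = 1.5 V.
LSB = 1.5 V ÷ 2^13 = 1.5/8192 V = 183.105 µV.
V_rms = LSB/√12 = 183.105 µV / √12 = 52.86 µV.

52.86 µV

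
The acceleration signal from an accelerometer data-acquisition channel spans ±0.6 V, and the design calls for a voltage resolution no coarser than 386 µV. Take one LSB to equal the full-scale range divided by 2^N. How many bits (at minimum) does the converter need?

Full-scale range = 0.6 V − (-0.6 V) = 1.2 V.
Levels needed ≥ 1.2/386 µV = 3109. 2^12 = 4096 suffices, so N_min = 12.

12 bits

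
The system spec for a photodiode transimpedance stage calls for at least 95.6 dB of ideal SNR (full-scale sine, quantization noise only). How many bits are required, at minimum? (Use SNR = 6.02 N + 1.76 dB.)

Required N = ⌈(95.6 − 1.76)/6.02⌉ = ⌈15.588⌉ = 16.

16 bits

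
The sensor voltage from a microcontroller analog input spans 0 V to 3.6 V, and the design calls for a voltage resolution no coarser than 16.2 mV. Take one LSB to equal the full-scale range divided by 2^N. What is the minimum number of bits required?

8 bits

Range is 3.6 V.
Required number of levels: 3.6/16.2 mV = 222.22; smallest N with 2^N ≥ that is 8.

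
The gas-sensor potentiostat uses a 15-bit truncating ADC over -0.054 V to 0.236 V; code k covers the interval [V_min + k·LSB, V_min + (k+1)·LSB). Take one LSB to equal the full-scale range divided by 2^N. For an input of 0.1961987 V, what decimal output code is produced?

28270

Full-scale range = 0.236 V − (-0.054 V) = 0.29 V. LSB = 0.29 V / 2^15 ≈ 8.850 µV.
V_in − V_min = 0.1961987 − (-0.054) = 0.2501987 V.
Divide by LSB: 0.2501987 × 32768/0.29 = 28270.7276.
Truncating gives code 28270.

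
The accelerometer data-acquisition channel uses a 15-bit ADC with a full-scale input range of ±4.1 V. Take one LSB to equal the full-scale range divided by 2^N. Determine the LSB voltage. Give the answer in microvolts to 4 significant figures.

250.2 µV

Full-scale range = 4.1 V − (-4.1 V) = 8.2 V.
There are 2^15 = 32768 steps.
LSB = 8.2 V / 2^15 = 250.2 µV.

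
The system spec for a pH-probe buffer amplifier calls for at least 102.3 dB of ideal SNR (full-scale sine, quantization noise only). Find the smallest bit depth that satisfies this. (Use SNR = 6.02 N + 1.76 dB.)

Solving 6.02 N ≥ 102.3 − 1.76: N ≥ 16.701. Round up → N = 17.

17 bits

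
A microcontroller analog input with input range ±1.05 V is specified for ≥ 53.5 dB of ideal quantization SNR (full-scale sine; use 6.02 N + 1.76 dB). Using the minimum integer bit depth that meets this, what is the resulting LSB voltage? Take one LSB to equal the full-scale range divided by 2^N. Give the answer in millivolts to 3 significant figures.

4.10 mV

The full-scale span is 1.05 − (-1.05) = 2.1 V.
Required N = ⌈(53.5 − 1.76)/6.02⌉ = ⌈8.595⌉ = 9.
LSB = 2.1 V / 2^9 = 4.10 mV.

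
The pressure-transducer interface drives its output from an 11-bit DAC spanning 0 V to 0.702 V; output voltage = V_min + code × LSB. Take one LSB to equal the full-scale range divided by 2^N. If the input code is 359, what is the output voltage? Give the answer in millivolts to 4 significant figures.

Full-scale range = 0.702 V. LSB = 0.702 V / 2^11.
V_out = V_min + code × LSB = 0 V + 359 × 0.702 V / 2048
      = 0 V + 0.123056 V = 0.123056 V.

123.1 mV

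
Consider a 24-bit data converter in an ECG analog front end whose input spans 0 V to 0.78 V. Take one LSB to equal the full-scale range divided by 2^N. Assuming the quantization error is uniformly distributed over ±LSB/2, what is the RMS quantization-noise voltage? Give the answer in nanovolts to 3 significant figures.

Span = 0.78 V.
LSB = 0.78 V / 2^24 = 46.492 nV.
V_rms = LSB/√12 = 46.492 nV / √12 = 13.4 nV.

13.4 nV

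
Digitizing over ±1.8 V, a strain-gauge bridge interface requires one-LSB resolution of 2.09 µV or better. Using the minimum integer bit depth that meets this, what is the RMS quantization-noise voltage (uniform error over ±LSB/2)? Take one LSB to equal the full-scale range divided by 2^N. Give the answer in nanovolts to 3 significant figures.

496 nV

Range = 1.8 − (-1.8) = 3.6 V.
Levels needed ≥ 3.6/2.09 µV = 1.722e6. 2^21 = 2097152 suffices, so N_min = 21.
LSB = 3.6 V / 2^21 = 1.7166 µV.
V_rms = LSB/√12 = 496 nV.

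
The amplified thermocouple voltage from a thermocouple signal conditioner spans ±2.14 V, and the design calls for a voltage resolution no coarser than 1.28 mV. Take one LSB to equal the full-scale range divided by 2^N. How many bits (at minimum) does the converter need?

12 bits

Span: 2.14 V − (-2.14 V) = 4.28 V.
Levels needed ≥ 4.28/1.28 mV = 3344. 2^12 = 4096 suffices, so N_min = 12.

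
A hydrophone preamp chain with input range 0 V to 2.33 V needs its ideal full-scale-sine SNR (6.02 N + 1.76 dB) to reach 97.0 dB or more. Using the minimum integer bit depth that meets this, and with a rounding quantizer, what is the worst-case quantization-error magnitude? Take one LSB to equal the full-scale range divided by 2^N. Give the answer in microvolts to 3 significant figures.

17.8 µV

Range is 2.33 V.
N ≥ (97.0 − 1.76)/6.02 = 15.821 → N_min = 16.
Step size = 2.33/65536 V = 35.553 µV.
Half an LSB is 17.8 µV.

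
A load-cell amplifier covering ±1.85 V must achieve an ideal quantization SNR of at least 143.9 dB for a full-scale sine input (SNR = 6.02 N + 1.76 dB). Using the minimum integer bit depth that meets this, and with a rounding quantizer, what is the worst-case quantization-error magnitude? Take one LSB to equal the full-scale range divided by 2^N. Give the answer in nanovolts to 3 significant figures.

The full-scale span is 1.85 − (-1.85) = 3.7 V.
N ≥ (143.9 − 1.76)/6.02 = 23.611 → N_min = 24.
LSB = 3.7 V ÷ 2^24 = 3.7/16777216 V = 220.54 nV.
Max error for round-to-nearest is LSB/2 = 110 nV.

110 nV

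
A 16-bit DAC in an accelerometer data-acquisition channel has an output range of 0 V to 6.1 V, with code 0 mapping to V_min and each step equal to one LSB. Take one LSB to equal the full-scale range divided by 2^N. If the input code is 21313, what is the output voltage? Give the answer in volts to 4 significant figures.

Span = 6.1 V. LSB = 6.1 V / 2^16.
V_out = V_min + code × LSB = 0 V + 21313 × 6.1 V / 65536
      = 0 + 1.98378 = 1.98378 V.

1.984 V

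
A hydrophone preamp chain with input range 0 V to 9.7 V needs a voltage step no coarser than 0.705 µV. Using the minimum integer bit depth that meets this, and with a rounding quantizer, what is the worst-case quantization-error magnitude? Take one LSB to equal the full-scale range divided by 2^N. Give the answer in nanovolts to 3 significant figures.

Span = 9.7 V.
Required number of levels: 9.7/0.705 µV = 1.3759e7; smallest N with 2^N ≥ that is 24.
LSB = 9.7 V / 2^24 = 0.57817 µV.
Max error for round-to-nearest is LSB/2 = 289 nV.

289 nV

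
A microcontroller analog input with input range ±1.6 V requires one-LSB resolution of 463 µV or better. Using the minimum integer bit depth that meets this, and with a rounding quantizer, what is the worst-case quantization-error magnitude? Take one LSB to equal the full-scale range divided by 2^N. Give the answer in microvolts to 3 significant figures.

Span: 1.6 V − (-1.6 V) = 3.2 V.
Required number of levels: 3.2/463 µV = 6911.4; smallest N with 2^N ≥ that is 13.
Step size = 3.2/8192 V = 390.63 µV.
Max error for round-to-nearest is LSB/2 = 195 µV.

195 µV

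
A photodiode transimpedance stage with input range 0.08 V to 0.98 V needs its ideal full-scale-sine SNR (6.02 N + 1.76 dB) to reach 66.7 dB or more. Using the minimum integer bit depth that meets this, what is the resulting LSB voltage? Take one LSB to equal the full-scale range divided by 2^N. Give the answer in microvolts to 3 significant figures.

439 µV

Range = 0.98 − (0.08) = 0.9 V.
Required N = ⌈(66.7 − 1.76)/6.02⌉ = ⌈10.787⌉ = 11.
LSB = 0.9 V ÷ 2^11 = 0.9/2048 V = 439 µV.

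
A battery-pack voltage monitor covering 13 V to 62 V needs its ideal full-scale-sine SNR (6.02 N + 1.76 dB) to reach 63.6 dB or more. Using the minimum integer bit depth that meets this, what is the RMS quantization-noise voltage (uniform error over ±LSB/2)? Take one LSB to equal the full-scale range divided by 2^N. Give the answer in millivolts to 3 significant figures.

6.91 mV

The full-scale span is 62 − (13) = 49 V.
6.02 N + 1.76 ≥ 63.6 gives N ≥ 10.272, so the minimum integer is 11.
LSB = 49 V ÷ 2^11 = 49/2048 V = 23.926 mV.
RMS noise = LSB/√12 = 6.91 mV.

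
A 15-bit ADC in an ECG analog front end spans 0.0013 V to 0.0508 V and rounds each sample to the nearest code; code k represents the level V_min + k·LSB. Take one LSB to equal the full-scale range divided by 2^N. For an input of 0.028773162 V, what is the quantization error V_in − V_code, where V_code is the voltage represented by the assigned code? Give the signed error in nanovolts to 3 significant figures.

−486 nV

Range = 0.0508 − (0.0013) = 0.0495 V. LSB = 0.0495 V / 2^15 ≈ 1.511 µV.
Position in LSBs: (0.028773162 − (0.0013)) × 32768/0.0495 = 18186.6782; rounding gives k = 18187.
V_code = 0.0013 + (18187/32768) × 0.0495 = 0.028773648071 V.
e = 0.028773162 − (0.028773648071) = −486 nV.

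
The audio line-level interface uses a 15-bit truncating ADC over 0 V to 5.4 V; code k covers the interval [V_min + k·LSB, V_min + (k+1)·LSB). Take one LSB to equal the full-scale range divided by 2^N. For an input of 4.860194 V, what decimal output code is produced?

29492

Full-scale range = 5.4 V. LSB = 5.4 V / 2^15 ≈ 164.8 µV.
(V_in − V_min) × 2^15/range = (4.860194 − (0)) × 32768/5.4 = 29492.377.
Floor → code = 29492.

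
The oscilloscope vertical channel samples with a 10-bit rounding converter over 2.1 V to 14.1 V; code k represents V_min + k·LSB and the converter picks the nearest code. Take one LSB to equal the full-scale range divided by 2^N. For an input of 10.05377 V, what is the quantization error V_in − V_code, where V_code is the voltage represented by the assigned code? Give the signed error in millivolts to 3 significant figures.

Span: 14.1 V − (2.1 V) = 12 V. LSB = 12 V / 2^10 ≈ 11.72 mV.
(10.05377 − (2.1)) / LSB = 7.95377 × 1024/12 = 678.7217. Nearest integer: k = 679.
V_code = 2.1 + (679/1024) × 12 = 10.05703125 V.
e = 10.05377 − (10.05703125) = −3.26 mV.

−3.26 mV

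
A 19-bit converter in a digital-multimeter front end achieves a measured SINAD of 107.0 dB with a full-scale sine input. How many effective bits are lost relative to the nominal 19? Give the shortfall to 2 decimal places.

1.52 bits

N_eff = (107.0 − 1.76)/6.02 = 17.4817 bits.
19 − 17.4817 = 1.52 bits below nominal.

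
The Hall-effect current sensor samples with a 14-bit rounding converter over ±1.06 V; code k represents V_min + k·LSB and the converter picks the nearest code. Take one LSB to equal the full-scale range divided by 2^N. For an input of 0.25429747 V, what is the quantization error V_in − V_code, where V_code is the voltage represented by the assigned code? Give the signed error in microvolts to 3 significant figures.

Full-scale range = 1.06 V − (-1.06 V) = 2.12 V. LSB = 2.12 V / 2^14 ≈ 129.4 µV.
(V_in − V_min)/LSB = (0.25429747 − (-1.06)) × 16384/2.12 = 10157.2876 → nearest code k = 10157.
V_code = V_min + k × range/2^14 = -1.06 + 10157 × 2.12/16384 = 0.25426025391 V.
Error = V_in − V_code = 0.25429747 − (0.25426025391) = +37.2 µV.

+37.2 µV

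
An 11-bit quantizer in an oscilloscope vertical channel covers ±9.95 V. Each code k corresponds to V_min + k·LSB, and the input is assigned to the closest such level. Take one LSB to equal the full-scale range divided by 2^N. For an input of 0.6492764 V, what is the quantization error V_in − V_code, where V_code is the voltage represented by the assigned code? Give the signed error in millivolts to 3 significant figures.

−1.75 mV

The full-scale span is 9.95 − (-9.95) = 19.9 V. LSB = 19.9 V / 2^11 ≈ 9.717 mV.
(V_in − V_min)/LSB = (0.6492764 − (-9.95)) × 2048/19.9 = 1090.8200 → nearest code k = 1091.
V_code = -9.95 + (1091/2048) × 19.9 = 0.6510253906 V.
Error = V_in − V_code = 0.6492764 − (0.6510253906) = −1.75 mV.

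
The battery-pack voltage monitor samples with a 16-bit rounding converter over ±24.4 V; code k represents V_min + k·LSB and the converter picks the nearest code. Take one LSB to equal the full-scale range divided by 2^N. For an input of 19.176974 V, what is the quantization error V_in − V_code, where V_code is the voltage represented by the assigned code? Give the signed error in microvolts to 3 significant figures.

Full-scale range = 24.4 V − (-24.4 V) = 48.8 V. LSB = 48.8 V / 2^16 ≈ 0.7446 mV.
(19.176974 − (-24.4)) / LSB = 43.576974 × 65536/48.8 = 58521.7330. Nearest integer: k = 58522.
V_code = V_min + k × range/2^16 = -24.4 + 58522 × 48.8/65536 = 19.177172852 V.
e = 19.176974 − (19.177172852) = −199 µV.

−199 µV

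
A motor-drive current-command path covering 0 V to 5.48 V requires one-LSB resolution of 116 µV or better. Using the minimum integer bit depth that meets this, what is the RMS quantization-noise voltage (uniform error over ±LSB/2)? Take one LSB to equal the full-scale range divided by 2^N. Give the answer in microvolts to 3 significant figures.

Range is 5.48 V.
Need 2^N ≥ 5.48 V / 116 µV = 47240 → N_min = 16.
Step size = 5.48/65536 V = 83.618 µV.
V_rms = LSB/√12 = 24.1 µV.

24.1 µV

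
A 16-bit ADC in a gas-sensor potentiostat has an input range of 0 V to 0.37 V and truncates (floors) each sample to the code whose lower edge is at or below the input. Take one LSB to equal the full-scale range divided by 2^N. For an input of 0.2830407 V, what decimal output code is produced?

50133

Span = 0.37 V. LSB = 0.37 V / 2^16 ≈ 5.646 µV.
V_in − V_min = 0.2830407 − (0) = 0.2830407 V.
Divide by LSB: 0.2830407 × 65536/0.37 = 50133.3927.
Truncating gives code 50133.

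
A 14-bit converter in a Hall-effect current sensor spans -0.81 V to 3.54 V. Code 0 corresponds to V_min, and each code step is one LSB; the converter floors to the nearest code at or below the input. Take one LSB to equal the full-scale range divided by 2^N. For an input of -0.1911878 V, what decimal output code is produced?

Range = 3.54 − (-0.81) = 4.35 V. LSB = 4.35 V / 2^14 ≈ 265.5 µV.
V_in − V_min = -0.1911878 − (-0.81) = 0.6188122 V.
Divide by LSB: 0.6188122 × 16384/4.35 = 2330.7170.
Truncating gives code 2330.

2330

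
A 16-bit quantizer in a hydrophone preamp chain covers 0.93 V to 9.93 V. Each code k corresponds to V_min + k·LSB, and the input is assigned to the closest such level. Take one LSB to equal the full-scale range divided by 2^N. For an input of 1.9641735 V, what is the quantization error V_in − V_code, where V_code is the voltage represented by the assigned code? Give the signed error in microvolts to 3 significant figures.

−52.0 µV

Span: 9.93 V − (0.93 V) = 9 V. LSB = 9 V / 2^16 ≈ 137.3 µV.
Position in LSBs: (1.9641735 − (0.93)) × 65536/9 = 7530.6216; rounding gives k = 7531.
V_code = V_min + k × range/2^16 = 0.93 + 7531 × 9/65536 = 1.9642254639 V.
e = 1.9641735 − (1.9642254639) = −52.0 µV.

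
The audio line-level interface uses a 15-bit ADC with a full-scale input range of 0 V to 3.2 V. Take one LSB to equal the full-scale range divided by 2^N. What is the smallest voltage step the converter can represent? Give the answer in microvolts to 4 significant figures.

97.66 µV

Span = 3.2 V.
Number of codes = 2^15 = 32768.
LSB = 3.2 V / 2^15 = 97.66 µV.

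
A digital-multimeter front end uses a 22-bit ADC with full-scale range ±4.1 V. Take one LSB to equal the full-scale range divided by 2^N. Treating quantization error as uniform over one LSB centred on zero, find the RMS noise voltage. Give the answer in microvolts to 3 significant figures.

Span: 4.1 V − (-4.1 V) = 8.2 V.
LSB = 8.2 V ÷ 2^22 = 8.2/4194304 V = 1.9550 µV.
V_rms = LSB/√12 = 1.9550 µV / √12 = 0.564 µV.

0.564 µV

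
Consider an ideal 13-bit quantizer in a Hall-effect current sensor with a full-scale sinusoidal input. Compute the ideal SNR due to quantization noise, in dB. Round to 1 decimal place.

80.0 dB

Ideal quantization SNR: 6.02 × 13 + 1.76 dB = 80.0 dB.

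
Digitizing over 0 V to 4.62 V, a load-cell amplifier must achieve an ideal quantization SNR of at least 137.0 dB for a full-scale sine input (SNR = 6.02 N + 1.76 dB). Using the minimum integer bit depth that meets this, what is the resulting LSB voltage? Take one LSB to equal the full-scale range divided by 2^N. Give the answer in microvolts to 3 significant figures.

0.551 µV

V_FS = 4.62 V.
N ≥ (137.0 − 1.76)/6.02 = 22.465 → N_min = 23.
Step size = 4.62/8388608 V = 0.551 µV.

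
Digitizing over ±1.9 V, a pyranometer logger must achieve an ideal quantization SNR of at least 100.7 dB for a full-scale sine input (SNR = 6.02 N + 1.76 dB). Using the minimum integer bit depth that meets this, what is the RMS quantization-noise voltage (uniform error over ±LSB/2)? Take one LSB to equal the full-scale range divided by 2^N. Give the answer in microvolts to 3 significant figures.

The full-scale span is 1.9 − (-1.9) = 3.8 V.
6.02 N + 1.76 ≥ 100.7 gives N ≥ 16.435, so the minimum integer is 17.
LSB = 3.8 V / 2^17 = 28.992 µV.
V_rms = LSB/√12 = 8.37 µV.

8.37 µV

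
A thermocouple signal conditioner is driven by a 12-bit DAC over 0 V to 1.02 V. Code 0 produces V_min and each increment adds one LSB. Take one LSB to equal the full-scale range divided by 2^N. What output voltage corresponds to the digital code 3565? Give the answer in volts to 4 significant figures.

Span = 1.02 V. LSB = 1.02 V / 2^12.
V_out = V_min + code × LSB = 0 V + 3565 × 1.02 V / 4096
      = 0 V + 0.887769 V = 0.887769 V.

0.8878 V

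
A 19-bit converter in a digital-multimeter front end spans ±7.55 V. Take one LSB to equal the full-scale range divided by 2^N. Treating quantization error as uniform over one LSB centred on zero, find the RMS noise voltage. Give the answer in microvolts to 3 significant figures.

8.31 µV

Range = 7.55 − (-7.55) = 15.1 V.
LSB = 15.1 V ÷ 2^19 = 15.1/524288 V = 28.801 µV.
σ_q = LSB/√12 = 28.801 µV/3.4641 = 8.31 µV.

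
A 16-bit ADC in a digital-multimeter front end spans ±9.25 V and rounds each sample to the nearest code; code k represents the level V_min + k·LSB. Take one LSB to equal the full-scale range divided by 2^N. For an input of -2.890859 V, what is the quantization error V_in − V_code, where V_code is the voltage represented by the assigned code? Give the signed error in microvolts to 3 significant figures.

Full-scale range = 9.25 V − (-9.25 V) = 18.5 V. LSB = 18.5 V / 2^16 ≈ 282.3 µV.
(V_in − V_min)/LSB = (-2.890859 − (-9.25)) × 65536/18.5 = 22527.1711 → nearest code k = 22527.
Reconstructed level: -9.25 + 22527 × 18.5/65536 V = -2.8909072876 V.
e = -2.890859 − (-2.8909072876) = +48.3 µV.

+48.3 µV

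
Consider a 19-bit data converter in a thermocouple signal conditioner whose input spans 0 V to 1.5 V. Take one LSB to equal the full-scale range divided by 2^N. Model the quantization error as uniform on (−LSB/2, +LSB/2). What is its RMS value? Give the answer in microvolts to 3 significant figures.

Span = 1.5 V.
LSB = 1.5 V ÷ 2^19 = 1.5/524288 V = 2.8610 µV.
RMS of a uniform error over width LSB is LSB/√12 = 0.826 µV.

0.826 µV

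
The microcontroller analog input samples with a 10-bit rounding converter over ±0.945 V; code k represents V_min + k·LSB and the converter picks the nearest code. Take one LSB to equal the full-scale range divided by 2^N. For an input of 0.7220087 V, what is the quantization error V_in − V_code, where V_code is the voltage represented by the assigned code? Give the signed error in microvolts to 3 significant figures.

Span: 0.945 V − (-0.945 V) = 1.89 V. LSB = 1.89 V / 2^10 ≈ 1.846 mV.
(0.7220087 − (-0.945)) / LSB = 1.6670087 × 1024/1.89 = 903.1835. Nearest integer: k = 903.
V_code = V_min + k × range/2^10 = -0.945 + 903 × 1.89/1024 = 0.7216699219 V.
V_in − V_code = 0.7220087 − (0.7216699219) = +339 µV.

+339 µV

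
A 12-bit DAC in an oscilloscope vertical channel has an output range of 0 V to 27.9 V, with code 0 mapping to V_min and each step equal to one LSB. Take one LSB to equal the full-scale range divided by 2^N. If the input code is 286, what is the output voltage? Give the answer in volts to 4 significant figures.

1.948 V

Full-scale range = 27.9 V. LSB = 27.9 V / 2^12.
V_out = V_min + code × LSB = 0 V + 286 × 27.9 V / 4096
      = 0 V + 1.94810 V = 1.94810 V.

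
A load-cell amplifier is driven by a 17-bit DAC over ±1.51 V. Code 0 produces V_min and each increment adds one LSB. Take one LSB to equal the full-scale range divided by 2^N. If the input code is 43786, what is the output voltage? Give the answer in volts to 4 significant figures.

-0.5011 V

Span: 1.51 V − (-1.51 V) = 3.02 V. LSB = 3.02 V / 2^17.
Output = V_min + (43786/131072) × range = -1.51 + 0.334061 × 3.02 V
      = -1.51 + 1.00886 = -0.501137 V.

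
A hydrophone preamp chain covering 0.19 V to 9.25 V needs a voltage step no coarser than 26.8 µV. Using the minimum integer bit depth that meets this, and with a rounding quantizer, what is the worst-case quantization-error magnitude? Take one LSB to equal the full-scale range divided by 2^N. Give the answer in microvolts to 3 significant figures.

Full-scale range = 9.25 V − (0.19 V) = 9.06 V.
Required number of levels: 9.06/26.8 µV = 338060; smallest N with 2^N ≥ that is 19.
LSB = 9.06 V / 2^19 = 17.281 µV.
|e|_max = LSB/2 = 8.64 µV.

8.64 µV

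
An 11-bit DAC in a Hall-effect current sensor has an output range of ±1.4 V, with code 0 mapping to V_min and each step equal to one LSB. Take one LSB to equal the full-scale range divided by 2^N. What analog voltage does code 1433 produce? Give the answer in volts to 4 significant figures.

0.5592 V

Span: 1.4 V − (-1.4 V) = 2.8 V. LSB = 2.8 V / 2^11.
Output = V_min + (1433/2048) × range = -1.4 + 0.699707 × 2.8 V
      = -1.4 V + 1.95918 V = 0.559180 V.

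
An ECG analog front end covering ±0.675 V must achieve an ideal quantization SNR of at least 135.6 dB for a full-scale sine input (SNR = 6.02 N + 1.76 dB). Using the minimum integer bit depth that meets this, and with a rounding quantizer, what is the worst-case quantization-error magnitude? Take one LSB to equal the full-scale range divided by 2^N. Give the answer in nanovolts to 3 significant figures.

80.5 nV

The full-scale span is 0.675 − (-0.675) = 1.35 V.
N ≥ (135.6 − 1.76)/6.02 = 22.233 → N_min = 23.
One LSB is 1.35 V / 8388608 = 160.93 nV.
Half an LSB is 80.5 nV.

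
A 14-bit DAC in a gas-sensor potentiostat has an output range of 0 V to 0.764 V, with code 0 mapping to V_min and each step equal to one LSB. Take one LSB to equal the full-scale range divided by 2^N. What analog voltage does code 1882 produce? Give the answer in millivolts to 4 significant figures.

V_FS = 0.764 V. LSB = 0.764 V / 2^14.
V_out = 0 + 1882 × (0.764/16384) V
      = 0 V + 0.0877593 V = 0.0877593 V.

87.76 mV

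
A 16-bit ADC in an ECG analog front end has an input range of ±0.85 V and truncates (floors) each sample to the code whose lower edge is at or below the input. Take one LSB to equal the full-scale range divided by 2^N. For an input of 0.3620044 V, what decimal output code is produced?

The full-scale span is 0.85 − (-0.85) = 1.7 V. LSB = 1.7 V / 2^16 ≈ 25.94 µV.
code = ⌊(V_in − V_min)/LSB⌋ = ⌊(V_in − V_min) × 2^16 / range⌋
     = ⌊(0.3620044 − (-0.85)) × 65536 / 1.7⌋ = ⌊1.2120044 × 65536/1.7⌋
     = ⌊46723.483⌋ = 46723.

46723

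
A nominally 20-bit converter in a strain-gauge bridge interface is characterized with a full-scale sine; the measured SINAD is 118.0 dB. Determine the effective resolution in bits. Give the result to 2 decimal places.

ENOB = (SINAD − 1.76) / 6.02 = (118.0 − 1.76) / 6.02 = 116.24 / 6.02 = 19.3090.

19.31 bits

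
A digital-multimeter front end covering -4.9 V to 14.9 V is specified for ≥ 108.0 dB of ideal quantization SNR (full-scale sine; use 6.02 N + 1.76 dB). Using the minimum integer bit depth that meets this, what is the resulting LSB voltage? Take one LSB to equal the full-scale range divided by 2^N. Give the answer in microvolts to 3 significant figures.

Full-scale range = 14.9 V − (-4.9 V) = 19.8 V.
N ≥ (108.0 − 1.76)/6.02 = 17.648 → N_min = 18.
LSB = 19.8 V / 2^18 = 75.5 µV.

75.5 µV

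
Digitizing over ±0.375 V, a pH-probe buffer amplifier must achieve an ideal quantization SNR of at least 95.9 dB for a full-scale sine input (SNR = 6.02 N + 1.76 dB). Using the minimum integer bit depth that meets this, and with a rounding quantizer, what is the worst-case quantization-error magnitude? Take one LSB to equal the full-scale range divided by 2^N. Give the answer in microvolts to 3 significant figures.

Range = 0.375 − (-0.375) = 0.75 V.
Required N = ⌈(95.9 − 1.76)/6.02⌉ = ⌈15.638⌉ = 16.
LSB = 0.75 V ÷ 2^16 = 0.75/65536 V = 11.444 µV.
|e|_max = LSB/2 = 5.72 µV.

5.72 µV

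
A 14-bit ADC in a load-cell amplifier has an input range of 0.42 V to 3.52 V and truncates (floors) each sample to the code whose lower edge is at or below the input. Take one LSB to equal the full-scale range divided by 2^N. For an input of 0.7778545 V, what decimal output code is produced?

1891

Range = 3.52 − (0.42) = 3.1 V. LSB = 3.1 V / 2^14 ≈ 189.2 µV.
code = ⌊(V_in − V_min)/LSB⌋ = ⌊(V_in − V_min) × 2^14 / range⌋
     = ⌊(0.7778545 − (0.42)) × 16384 / 3.1⌋ = ⌊0.3578545 × 16384/3.1⌋
     = ⌊1891.319⌋ = 1891.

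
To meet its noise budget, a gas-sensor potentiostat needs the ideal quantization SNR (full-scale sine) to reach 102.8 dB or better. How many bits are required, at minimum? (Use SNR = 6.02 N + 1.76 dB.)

Required N = ⌈(102.8 − 1.76)/6.02⌉ = ⌈16.784⌉ = 17.

17 bits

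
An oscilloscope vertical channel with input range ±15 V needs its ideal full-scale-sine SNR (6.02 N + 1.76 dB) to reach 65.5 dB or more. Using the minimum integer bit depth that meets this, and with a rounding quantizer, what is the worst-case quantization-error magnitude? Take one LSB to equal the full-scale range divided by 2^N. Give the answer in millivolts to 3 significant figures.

7.32 mV

The full-scale span is 15 − (-15) = 30 V.
6.02 N + 1.76 ≥ 65.5 gives N ≥ 10.588, so the minimum integer is 11.
Step size = 30/2048 V = 14.648 mV.
|e|_max = LSB/2 = 7.32 mV.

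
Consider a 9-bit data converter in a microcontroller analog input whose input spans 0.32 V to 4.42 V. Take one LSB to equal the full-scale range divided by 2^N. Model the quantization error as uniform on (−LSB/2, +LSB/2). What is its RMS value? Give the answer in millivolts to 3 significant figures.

The full-scale span is 4.42 − (0.32) = 4.1 V.
LSB = 4.1 V ÷ 2^9 = 4.1/512 V = 8.0078 mV.
For a uniform distribution on [−LSB/2, +LSB/2], V_rms = LSB/√12 = 8.0078 mV/3.4641 = 2.31 mV.

2.31 mV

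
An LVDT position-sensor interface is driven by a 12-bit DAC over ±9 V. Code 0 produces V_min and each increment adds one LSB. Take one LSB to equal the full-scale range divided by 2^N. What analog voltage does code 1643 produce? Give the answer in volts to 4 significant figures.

-1.780 V

Full-scale range = 9 V − (-9 V) = 18 V. LSB = 18 V / 2^12.
V_out = V_min + code × LSB = -9 V + 1643 × 18 V / 4096
      = -9 + 7.22021 = -1.77979 V.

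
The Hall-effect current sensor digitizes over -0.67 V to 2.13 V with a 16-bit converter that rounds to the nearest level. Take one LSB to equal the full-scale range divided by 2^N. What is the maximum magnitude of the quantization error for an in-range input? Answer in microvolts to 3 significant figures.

Range = 2.13 − (-0.67) = 2.8 V.
LSB = 2.8 V ÷ 2^16 = 2.8/65536 V = 42.725 µV.
Worst-case error for round-to-nearest is half an LSB: 21.4 µV.

21.4 µV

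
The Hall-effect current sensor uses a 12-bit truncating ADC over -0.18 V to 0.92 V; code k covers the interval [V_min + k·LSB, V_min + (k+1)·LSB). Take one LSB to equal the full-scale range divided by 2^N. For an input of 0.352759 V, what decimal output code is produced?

1983

The full-scale span is 0.92 − (-0.18) = 1.1 V. LSB = 1.1 V / 2^12 ≈ 268.6 µV.
(V_in − V_min) × 2^12/range = (0.352759 − (-0.18)) × 4096/1.1 = 1983.801.
Floor → code = 1983.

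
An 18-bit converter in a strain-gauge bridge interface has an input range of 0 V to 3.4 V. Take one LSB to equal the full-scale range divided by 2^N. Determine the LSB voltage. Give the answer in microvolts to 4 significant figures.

Range is 3.4 V.
There are 2^18 = 262144 steps.
One LSB is 3.4 V / 262144 = 12.97 µV.

12.97 µV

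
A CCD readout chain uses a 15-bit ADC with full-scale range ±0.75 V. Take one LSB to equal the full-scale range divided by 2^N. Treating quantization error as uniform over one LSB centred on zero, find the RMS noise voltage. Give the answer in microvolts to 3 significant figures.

13.2 µV

The full-scale span is 0.75 − (-0.75) = 1.5 V.
Step size = 1.5/32768 V = 45.776 µV.
σ_q = LSB/√12 = 45.776 µV/3.4641 = 13.2 µV.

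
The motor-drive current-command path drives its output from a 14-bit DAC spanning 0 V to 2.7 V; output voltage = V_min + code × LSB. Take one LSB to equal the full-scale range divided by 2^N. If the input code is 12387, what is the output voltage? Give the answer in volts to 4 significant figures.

2.041 V

Range is 2.7 V. LSB = 2.7 V / 2^14.
Output = V_min + (12387/16384) × range = 0 + 0.756042 × 2.7 V
      = 0 V + 2.04131 V = 2.04131 V.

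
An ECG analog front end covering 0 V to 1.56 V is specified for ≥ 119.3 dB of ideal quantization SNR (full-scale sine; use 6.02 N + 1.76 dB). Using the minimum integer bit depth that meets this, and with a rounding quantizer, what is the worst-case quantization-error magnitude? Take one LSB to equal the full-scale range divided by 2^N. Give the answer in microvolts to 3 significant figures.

0.744 µV

Span = 1.56 V.
Required N = ⌈(119.3 − 1.76)/6.02⌉ = ⌈19.525⌉ = 20.
Step size = 1.56/1048576 V = 1.4877 µV.
Half an LSB is 0.744 µV.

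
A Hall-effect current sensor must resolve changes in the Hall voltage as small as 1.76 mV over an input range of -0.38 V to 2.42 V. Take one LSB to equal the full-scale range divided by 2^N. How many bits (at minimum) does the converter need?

11 bits

Range = 2.42 − (-0.38) = 2.8 V.
Need 2^N ≥ 2.8 V / 1.76 mV = 1591 → N_min = 11.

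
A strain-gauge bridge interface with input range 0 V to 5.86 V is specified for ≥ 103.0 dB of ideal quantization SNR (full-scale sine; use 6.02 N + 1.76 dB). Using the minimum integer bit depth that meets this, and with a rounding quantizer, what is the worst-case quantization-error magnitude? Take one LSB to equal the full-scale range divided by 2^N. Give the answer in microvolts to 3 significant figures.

Span = 5.86 V.
6.02 N + 1.76 ≥ 103.0 gives N ≥ 16.817, so the minimum integer is 17.
LSB = 5.86 V / 2^17 = 44.708 µV.
Max error for round-to-nearest is LSB/2 = 22.4 µV.

22.4 µV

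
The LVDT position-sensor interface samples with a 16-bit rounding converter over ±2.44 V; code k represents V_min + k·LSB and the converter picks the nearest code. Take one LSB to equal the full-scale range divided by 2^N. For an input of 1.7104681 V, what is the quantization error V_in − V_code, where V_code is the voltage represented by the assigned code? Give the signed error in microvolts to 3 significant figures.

The full-scale span is 2.44 − (-2.44) = 4.88 V. LSB = 4.88 V / 2^16 ≈ 74.46 µV.
(V_in − V_min)/LSB = (1.7104681 − (-2.44)) × 65536/4.88 = 55738.7454 → nearest code k = 55739.
V_code = V_min + k × range/2^16 = -2.44 + 55739 × 4.88/65536 = 1.7104870605 V.
e = 1.7104681 − (1.7104870605) = −19.0 µV.

−19.0 µV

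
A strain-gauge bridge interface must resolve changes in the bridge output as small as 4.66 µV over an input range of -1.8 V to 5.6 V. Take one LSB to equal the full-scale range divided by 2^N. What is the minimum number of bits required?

21 bits

The full-scale span is 5.6 − (-1.8) = 7.4 V.
7.4 V / 4.66 µV = 1.588e6. Since 2^20 = 1048576 and 2^21 = 2097152, N = 21.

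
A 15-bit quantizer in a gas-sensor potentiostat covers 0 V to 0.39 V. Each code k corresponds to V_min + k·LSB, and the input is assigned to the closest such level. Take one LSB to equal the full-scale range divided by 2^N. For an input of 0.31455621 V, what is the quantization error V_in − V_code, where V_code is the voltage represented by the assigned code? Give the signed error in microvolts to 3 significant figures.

+2.07 µV

V_FS = 0.39 V. LSB = 0.39 V / 2^15 ≈ 11.90 µV.
(V_in − V_min)/LSB = (0.31455621 − (0)) × 32768/0.39 = 26429.1741 → nearest code k = 26429.
Reconstructed level: 0 + 26429 × 0.39/32768 V = 0.31455413818 V.
V_in − V_code = 0.31455621 − (0.31455413818) = +2.07 µV.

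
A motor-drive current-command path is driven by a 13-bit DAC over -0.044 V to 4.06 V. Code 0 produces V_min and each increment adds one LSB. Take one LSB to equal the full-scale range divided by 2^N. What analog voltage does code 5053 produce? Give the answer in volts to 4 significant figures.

Full-scale range = 4.06 V − (-0.044 V) = 4.104 V. LSB = 4.104 V / 2^13.
V_out = -0.044 + 5053 × (4.104/8192) V
      = -0.044 + 2.53143 = 2.48743 V.

2.487 V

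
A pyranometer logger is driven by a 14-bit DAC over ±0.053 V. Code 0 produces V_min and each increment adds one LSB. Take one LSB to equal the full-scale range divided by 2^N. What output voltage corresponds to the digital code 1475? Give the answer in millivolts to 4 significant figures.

Range = 0.053 − (-0.053) = 0.106 V. LSB = 0.106 V / 2^14.
V_out = -0.053 + 1475 × (0.106/16384) V
      = -0.053 V + 0.00954285 V = -0.0434572 V.

-43.46 mV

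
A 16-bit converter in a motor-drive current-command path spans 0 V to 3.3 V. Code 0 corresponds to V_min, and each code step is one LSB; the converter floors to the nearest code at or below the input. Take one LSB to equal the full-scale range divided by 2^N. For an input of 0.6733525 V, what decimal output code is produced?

Full-scale range = 3.3 V. LSB = 3.3 V / 2^16 ≈ 50.35 µV.
V_in − V_min = 0.6733525 − (0) = 0.6733525 V.
Divide by LSB: 0.6733525 × 65536/3.3 = 13372.3726.
Truncating gives code 13372.

13372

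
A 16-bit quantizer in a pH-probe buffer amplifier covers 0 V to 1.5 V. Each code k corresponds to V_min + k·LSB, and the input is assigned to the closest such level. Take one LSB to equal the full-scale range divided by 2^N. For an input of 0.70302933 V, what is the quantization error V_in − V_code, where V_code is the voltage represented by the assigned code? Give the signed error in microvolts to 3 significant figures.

V_FS = 1.5 V. LSB = 1.5 V / 2^16 ≈ 22.89 µV.
(0.70302933 − (0)) / LSB = 0.70302933 × 65536/1.5 = 30715.8201. Nearest integer: k = 30716.
Reconstructed level: 0 + 30716 × 1.5/65536 V = 0.70303344727 V.
V_in − V_code = 0.70302933 − (0.70303344727) = −4.12 µV.

−4.12 µV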